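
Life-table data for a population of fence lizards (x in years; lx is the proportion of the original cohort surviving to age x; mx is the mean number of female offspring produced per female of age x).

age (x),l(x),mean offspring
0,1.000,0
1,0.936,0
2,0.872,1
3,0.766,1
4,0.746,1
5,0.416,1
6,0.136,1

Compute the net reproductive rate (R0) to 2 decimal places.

lx·mx by age: 0, 0, 0.872, 0.766, 0.746, 0.416, 0.136
R0 = Σ lx·mx = 2.936 → 2.94

2.94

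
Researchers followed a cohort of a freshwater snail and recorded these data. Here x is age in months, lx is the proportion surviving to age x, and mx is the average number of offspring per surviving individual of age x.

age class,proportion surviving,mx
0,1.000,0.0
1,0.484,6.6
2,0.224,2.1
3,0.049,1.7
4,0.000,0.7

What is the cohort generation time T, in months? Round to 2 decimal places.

lx·mx: 0, 3.1944, 0.4704, 0.0833, 0 → R0 = 3.7481
x·lx·mx: 0, 3.1944, 0.9408, 0.2499, 0 → Σ = 4.3851
T = 4.3851 / 3.7481 = 1.169953… → 1.17

1.17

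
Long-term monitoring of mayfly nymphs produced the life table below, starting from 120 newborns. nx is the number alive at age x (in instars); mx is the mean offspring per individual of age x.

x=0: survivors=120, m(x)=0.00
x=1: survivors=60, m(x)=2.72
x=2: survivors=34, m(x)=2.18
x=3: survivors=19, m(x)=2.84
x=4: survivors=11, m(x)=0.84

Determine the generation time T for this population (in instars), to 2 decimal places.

1.70

lx = nx/n0 = nx/120: 1, 0.5, 0.28333…, 0.15833…, 0.09167…
lx·mx: 0, 1.36, 0.617667…, 0.449667…, 0.077… → R0 = 2.504333…
x·lx·mx: 0, 1.36, 1.235333…, 1.349…, 0.308… → Σ = 4.252333…
T = 4.252333… / 2.504333… = 1.69799… → 1.70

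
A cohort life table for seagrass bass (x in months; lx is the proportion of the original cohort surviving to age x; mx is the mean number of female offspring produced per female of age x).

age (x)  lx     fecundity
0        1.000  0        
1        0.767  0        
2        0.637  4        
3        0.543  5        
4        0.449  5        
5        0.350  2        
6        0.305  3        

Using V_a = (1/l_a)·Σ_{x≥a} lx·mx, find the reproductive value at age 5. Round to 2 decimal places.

lx·mx for x ≥ 5: 0.7, 0.915 → sum = 1.615
V_5 = 1.615 / l_5 = 1.615 / 0.35 = 4.614286… → 4.61

4.61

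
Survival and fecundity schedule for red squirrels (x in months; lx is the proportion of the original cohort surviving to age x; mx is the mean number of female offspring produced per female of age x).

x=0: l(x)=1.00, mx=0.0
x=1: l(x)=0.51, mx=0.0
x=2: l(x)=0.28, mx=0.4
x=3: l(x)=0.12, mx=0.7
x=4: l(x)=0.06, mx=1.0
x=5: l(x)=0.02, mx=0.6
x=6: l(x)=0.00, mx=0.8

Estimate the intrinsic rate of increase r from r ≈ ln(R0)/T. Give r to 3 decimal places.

-0.455

R0 = Σ lx·mx = 0 + 0 + 0.112 + 0.084 + 0.06 + 0.012 + 0 = 0.268
Σ x·lx·mx = 0.776; T = 0.776/0.268 = 2.89552…
r ≈ ln(R0)/T = ln(0.268)/2.89552… = -0.45476… → -0.455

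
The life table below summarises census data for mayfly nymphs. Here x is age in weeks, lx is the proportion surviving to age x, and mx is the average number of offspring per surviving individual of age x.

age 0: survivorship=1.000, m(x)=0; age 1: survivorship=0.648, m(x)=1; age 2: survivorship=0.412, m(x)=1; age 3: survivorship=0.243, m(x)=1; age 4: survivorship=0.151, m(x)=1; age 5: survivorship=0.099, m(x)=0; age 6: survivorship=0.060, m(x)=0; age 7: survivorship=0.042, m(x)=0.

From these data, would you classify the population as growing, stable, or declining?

R0 = Σ lx·mx = 0 + 0.648 + 0.412 + 0.243 + 0.151 + 0 + 0 + 0 = 1.454
R0 > 1, so the population is growing.

growing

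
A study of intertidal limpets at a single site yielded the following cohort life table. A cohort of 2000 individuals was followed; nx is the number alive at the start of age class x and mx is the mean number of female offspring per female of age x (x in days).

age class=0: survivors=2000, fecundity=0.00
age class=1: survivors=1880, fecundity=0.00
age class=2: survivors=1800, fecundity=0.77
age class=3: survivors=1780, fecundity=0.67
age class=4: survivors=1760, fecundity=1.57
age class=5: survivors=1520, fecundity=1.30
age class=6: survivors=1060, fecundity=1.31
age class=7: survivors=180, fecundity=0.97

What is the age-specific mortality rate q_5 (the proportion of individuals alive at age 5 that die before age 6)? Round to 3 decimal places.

0.303

lx = nx/n0 = nx/2000: 1, 0.94, 0.9, 0.89, 0.88, 0.76, 0.53, 0.09
q_5 = (l_5 − l_6) / l_5 = (0.76 − 0.53) / 0.76
     = 0.23 / 0.76 = 0.302632… → 0.303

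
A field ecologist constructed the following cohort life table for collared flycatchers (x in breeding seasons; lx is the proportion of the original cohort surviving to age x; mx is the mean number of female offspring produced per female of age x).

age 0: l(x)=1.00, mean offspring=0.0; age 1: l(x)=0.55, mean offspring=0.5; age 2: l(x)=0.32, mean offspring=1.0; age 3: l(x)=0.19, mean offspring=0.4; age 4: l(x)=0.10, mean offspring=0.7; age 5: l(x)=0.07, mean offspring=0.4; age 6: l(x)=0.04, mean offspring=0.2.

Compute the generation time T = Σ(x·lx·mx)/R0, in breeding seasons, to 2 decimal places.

lx·mx: 0, 0.275, 0.32, 0.076, 0.07, 0.028, 0.008 → R0 = 0.777
x·lx·mx: 0, 0.275, 0.64, 0.228, 0.28, 0.14, 0.048 → Σ = 1.611
T = 1.611 / 0.777 = 2.073359… → 2.07

2.07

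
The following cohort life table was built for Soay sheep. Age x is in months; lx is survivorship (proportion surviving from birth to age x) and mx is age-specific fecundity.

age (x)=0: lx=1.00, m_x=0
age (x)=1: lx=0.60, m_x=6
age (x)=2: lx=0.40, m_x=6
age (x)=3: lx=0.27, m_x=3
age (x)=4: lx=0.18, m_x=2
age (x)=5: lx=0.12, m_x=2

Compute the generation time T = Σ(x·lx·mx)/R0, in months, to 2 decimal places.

lx·mx: 0, 3.6, 2.4, 0.81, 0.36, 0.24 → R0 = 7.41
x·lx·mx: 0, 3.6, 4.8, 2.43, 1.44, 1.2 → Σ = 13.47
T = 13.47 / 7.41 = 1.817814… → 1.82

1.82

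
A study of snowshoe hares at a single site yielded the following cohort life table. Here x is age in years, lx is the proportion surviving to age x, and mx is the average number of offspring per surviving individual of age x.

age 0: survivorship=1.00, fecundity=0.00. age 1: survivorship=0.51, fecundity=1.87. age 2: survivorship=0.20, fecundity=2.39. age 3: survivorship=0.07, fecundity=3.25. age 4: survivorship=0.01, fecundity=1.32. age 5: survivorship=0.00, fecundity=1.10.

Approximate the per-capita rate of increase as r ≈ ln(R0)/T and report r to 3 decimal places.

0.325

R0 = Σ lx·mx = 0 + 0.9537 + 0.478 + 0.2275 + 0.0132 + 0 = 1.6724
Σ x·lx·mx = 2.645; T = 2.645/1.6724 = 1.58156…
r ≈ ln(R0)/T = ln(1.6724)/1.58156… = 0.32516… → 0.325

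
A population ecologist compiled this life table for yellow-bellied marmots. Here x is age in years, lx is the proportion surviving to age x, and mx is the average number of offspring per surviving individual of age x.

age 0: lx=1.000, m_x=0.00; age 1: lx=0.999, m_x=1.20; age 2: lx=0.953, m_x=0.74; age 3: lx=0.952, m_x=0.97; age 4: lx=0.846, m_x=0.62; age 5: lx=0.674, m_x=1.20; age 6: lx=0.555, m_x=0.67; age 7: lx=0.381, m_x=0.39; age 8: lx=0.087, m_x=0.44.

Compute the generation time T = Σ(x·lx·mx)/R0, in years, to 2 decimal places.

lx·mx: 0, 1.1988, 0.70522, 0.92344, 0.52452, 0.8088, 0.37185, 0.14859, 0.03828 → R0 = 4.7195
x·lx·mx: 0, 1.1988, 1.41044, 2.77032, 2.09808, 4.044, 2.2311, 1.04013, 0.30624 → Σ = 15.09911
T = 15.09911 / 4.7195 = 3.199303… → 3.20

3.20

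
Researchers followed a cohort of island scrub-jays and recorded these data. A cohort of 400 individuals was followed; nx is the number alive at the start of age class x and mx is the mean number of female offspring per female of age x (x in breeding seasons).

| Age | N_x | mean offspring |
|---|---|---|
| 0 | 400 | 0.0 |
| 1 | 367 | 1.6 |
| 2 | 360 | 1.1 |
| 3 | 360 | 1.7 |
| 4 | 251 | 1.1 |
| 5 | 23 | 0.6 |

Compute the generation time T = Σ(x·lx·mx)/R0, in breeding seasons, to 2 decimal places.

2.33

lx = nx/n0 = nx/400: 1, 0.9175, 0.9, 0.9, 0.6275, 0.0575
lx·mx: 0, 1.468, 0.99, 1.53, 0.69025, 0.0345 → R0 = 4.71275
x·lx·mx: 0, 1.468, 1.98, 4.59, 2.761, 0.1725 → Σ = 10.9715
T = 10.9715 / 4.71275 = 2.328046… → 2.33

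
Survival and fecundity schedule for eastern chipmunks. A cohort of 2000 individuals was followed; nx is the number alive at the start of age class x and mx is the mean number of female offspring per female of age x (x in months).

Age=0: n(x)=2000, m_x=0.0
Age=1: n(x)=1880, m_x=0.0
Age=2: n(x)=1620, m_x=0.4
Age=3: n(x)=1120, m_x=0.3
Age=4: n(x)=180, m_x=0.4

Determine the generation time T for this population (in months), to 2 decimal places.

lx = nx/n0 = nx/2000: 1, 0.94, 0.81, 0.56, 0.09
lx·mx: 0, 0, 0.324, 0.168, 0.036 → R0 = 0.528
x·lx·mx: 0, 0, 0.648, 0.504, 0.144 → Σ = 1.296
T = 1.296 / 0.528 = 2.454545… → 2.45

2.45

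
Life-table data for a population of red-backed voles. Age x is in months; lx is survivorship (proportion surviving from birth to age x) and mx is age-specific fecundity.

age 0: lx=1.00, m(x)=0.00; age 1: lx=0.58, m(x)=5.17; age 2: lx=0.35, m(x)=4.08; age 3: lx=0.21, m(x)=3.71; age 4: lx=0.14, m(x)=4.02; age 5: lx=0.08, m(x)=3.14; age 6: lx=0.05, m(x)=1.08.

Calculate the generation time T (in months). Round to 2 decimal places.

1.98

lx·mx: 0, 2.9986, 1.428, 0.7791, 0.5628, 0.2512, 0.054 → R0 = 6.0737
x·lx·mx: 0, 2.9986, 2.856, 2.3373, 2.2512, 1.256, 0.324 → Σ = 12.0231
T = 12.0231 / 6.0737 = 1.979535… → 1.98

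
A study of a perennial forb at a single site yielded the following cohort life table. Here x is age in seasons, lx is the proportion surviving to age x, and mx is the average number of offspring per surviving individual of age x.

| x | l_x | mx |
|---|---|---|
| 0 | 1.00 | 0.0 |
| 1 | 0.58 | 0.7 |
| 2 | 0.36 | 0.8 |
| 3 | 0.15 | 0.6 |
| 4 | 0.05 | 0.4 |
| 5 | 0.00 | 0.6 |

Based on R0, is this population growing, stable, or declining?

R0 = Σ lx·mx = 0 + 0.406 + 0.288 + 0.09 + 0.02 + 0 = 0.804
R0 < 1, so the population is declining.

declining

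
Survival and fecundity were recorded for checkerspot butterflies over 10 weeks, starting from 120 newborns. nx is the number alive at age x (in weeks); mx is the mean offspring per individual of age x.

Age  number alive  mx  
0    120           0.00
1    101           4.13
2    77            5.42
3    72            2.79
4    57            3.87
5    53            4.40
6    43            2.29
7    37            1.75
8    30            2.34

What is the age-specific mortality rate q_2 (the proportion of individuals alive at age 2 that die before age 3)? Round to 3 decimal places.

0.065

lx = nx/n0 = nx/120: 1, 0.84167…, 0.64167…, 0.6, 0.475, 0.44167…, 0.35833…, 0.30833…, 0.25
q_2 = (l_2 − l_3) / l_2 = (0.641667… − 0.6) / 0.641667…
     = 0.041667… / 0.641667… = 0.064935… → 0.065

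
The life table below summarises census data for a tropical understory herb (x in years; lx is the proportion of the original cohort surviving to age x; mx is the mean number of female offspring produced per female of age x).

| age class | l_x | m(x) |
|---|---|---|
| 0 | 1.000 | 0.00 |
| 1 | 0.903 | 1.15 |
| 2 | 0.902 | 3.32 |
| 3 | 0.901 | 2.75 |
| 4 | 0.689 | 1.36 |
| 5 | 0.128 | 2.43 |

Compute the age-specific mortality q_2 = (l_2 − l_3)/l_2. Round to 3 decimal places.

0.001

q_2 = (l_2 − l_3) / l_2 = (0.902 − 0.901) / 0.902
     = 0.001 / 0.902 = 0.001109… → 0.001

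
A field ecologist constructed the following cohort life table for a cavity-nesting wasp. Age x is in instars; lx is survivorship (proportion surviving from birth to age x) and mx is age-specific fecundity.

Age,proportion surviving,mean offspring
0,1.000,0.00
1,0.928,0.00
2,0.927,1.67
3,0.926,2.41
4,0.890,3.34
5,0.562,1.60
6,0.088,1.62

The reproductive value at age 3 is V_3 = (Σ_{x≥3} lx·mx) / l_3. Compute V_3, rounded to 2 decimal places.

6.75

lx·mx for x ≥ 3: 2.23166, 2.9726, 0.8992, 0.14256 → sum = 6.24602
V_3 = 6.24602 / l_3 = 6.24602 / 0.926 = 6.745162… → 6.75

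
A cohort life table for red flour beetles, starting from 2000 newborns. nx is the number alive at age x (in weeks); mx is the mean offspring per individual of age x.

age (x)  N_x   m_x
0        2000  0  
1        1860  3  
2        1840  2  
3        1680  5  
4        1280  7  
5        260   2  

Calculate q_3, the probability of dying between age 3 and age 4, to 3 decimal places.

lx = nx/n0 = nx/2000: 1, 0.93, 0.92, 0.84, 0.64, 0.13
q_3 = (l_3 − l_4) / l_3 = (0.84 − 0.64) / 0.84
     = 0.2 / 0.84 = 0.238095… → 0.238

0.238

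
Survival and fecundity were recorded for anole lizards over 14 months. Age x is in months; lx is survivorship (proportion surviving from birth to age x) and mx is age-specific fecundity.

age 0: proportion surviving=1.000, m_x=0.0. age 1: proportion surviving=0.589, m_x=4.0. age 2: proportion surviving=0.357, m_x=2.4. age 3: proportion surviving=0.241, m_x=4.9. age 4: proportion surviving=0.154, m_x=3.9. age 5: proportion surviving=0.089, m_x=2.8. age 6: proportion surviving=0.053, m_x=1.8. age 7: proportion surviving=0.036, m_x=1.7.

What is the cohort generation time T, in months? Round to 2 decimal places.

2.27

lx·mx: 0, 2.356, 0.8568, 1.1809, 0.6006, 0.2492, 0.0954, 0.0612 → R0 = 5.4001
x·lx·mx: 0, 2.356, 1.7136, 3.5427, 2.4024, 1.246, 0.5724, 0.4284 → Σ = 12.2615
T = 12.2615 / 5.4001 = 2.270606… → 2.27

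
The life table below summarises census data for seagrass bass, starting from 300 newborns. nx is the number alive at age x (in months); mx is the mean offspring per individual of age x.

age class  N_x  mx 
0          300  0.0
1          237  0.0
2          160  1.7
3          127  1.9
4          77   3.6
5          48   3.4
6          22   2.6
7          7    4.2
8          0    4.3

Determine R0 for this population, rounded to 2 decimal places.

3.47

lx = nx/n0 = nx/300: 1, 0.79, 0.53333…, 0.42333…, 0.25667…, 0.16, 0.07333…, 0.02333…, 0
lx·mx by age: 0, 0, 0.906667…, 0.804333…, 0.924…, 0.544, 0.190667…, 0.098…, 0
R0 = Σ lx·mx = 3.467667… → 3.47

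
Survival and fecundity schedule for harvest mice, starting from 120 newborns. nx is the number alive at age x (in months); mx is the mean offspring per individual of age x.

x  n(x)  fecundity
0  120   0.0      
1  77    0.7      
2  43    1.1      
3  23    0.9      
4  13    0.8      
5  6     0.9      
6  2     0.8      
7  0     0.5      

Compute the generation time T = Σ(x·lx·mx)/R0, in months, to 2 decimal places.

2.07

lx = nx/n0 = nx/120: 1, 0.64167…, 0.35833…, 0.19167…, 0.10833…, 0.05, 0.01667…, 0
lx·mx: 0, 0.449167…, 0.394167…, 0.1725…, 0.086667…, 0.045, 0.013333…, 0 → R0 = 1.160833…
x·lx·mx: 0, 0.449167…, 0.788333…, 0.5175…, 0.346667…, 0.225, 0.08…, 0 → Σ = 2.406667…
T = 2.406667… / 1.160833… = 2.073223… → 2.07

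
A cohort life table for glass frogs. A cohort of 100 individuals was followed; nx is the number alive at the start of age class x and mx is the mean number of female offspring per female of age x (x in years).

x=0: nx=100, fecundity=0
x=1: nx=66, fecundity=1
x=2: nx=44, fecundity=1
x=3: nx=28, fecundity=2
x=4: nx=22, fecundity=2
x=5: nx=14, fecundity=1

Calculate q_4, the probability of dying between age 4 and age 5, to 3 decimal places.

0.364

lx = nx/n0 = nx/100: 1, 0.66, 0.44, 0.28, 0.22, 0.14
q_4 = (l_4 − l_5) / l_4 = (0.22 − 0.14) / 0.22
     = 0.08 / 0.22 = 0.363636… → 0.364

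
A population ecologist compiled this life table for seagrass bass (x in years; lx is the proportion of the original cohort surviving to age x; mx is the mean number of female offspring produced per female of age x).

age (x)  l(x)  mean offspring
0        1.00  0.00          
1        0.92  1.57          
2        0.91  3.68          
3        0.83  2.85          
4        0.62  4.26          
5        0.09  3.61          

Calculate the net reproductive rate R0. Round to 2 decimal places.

lx·mx by age: 0, 1.4444, 3.3488, 2.3655, 2.6412, 0.3249
R0 = Σ lx·mx = 10.1248 → 10.12

10.12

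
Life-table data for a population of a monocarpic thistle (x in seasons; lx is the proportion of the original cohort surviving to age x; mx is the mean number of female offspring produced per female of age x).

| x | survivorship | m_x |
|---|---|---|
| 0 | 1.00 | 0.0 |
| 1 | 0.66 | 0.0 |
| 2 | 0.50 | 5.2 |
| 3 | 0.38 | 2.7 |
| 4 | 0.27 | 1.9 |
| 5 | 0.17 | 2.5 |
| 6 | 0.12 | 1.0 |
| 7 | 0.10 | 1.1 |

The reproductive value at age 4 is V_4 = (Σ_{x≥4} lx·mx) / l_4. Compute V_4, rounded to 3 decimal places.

lx·mx for x ≥ 4: 0.513, 0.425, 0.12, 0.11 → sum = 1.168
V_4 = 1.168 / l_4 = 1.168 / 0.27 = 4.325926… → 4.326

4.326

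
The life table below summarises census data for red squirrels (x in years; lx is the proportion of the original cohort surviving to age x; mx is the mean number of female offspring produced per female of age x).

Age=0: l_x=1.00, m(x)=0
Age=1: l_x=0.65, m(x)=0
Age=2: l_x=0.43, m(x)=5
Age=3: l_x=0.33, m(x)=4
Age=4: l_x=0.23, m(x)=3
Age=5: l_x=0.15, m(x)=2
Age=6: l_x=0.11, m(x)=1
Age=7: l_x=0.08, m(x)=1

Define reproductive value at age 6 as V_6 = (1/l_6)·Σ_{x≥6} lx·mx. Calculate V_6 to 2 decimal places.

1.73

lx·mx for x ≥ 6: 0.11, 0.08 → sum = 0.19
V_6 = 0.19 / l_6 = 0.19 / 0.11 = 1.727273… → 1.73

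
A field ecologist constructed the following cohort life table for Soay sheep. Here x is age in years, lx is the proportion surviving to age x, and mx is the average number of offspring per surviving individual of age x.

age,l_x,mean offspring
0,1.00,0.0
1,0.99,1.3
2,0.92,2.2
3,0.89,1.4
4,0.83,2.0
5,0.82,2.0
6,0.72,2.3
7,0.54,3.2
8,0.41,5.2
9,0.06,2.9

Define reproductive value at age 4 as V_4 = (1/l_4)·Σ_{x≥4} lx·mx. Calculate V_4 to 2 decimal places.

10.83

lx·mx for x ≥ 4: 1.66, 1.64, 1.656, 1.728, 2.132, 0.174 → sum = 8.99
V_4 = 8.99 / l_4 = 8.99 / 0.83 = 10.831325… → 10.83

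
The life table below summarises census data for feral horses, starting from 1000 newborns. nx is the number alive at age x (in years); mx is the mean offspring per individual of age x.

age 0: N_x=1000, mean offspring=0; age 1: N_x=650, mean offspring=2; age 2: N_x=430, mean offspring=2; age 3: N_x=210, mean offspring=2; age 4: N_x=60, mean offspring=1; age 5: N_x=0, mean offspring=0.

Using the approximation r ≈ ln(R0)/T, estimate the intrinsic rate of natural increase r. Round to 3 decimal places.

lx = nx/n0 = nx/1000: 1, 0.65, 0.43, 0.21, 0.06, 0
R0 = Σ lx·mx = 0 + 1.3 + 0.86 + 0.42 + 0.06 + 0 = 2.64
Σ x·lx·mx = 4.52; T = 4.52/2.64 = 1.71212…
r ≈ ln(R0)/T = ln(2.64)/1.71212… = 0.567… → 0.567

0.567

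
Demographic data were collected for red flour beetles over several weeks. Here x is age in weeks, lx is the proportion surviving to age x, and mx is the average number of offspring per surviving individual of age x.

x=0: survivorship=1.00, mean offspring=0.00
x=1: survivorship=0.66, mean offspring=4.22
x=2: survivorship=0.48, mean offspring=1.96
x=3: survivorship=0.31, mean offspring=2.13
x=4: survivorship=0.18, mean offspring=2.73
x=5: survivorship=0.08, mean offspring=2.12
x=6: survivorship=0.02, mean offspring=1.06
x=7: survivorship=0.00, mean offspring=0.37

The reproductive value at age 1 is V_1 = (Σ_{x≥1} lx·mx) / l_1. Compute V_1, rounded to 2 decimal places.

lx·mx for x ≥ 1: 2.7852, 0.9408, 0.6603, 0.4914, 0.1696, 0.0212, 0 → sum = 5.0685
V_1 = 5.0685 / l_1 = 5.0685 / 0.66 = 7.679545… → 7.68

7.68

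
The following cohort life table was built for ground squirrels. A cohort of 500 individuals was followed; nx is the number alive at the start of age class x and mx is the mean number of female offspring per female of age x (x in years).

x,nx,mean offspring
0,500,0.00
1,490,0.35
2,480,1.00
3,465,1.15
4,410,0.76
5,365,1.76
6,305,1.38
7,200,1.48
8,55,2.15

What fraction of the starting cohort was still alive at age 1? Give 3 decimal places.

0.980

l_1 = n_1/n_0 = 490/500 = 0.98 → 0.980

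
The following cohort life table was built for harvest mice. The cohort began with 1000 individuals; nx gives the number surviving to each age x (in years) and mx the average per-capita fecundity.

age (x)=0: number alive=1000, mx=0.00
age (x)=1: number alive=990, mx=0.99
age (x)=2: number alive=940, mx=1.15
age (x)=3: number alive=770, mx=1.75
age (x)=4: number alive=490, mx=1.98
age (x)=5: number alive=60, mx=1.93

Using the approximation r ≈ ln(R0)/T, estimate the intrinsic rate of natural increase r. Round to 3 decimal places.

lx = nx/n0 = nx/1000: 1, 0.99, 0.94, 0.77, 0.49, 0.06
R0 = Σ lx·mx = 0 + 0.9801 + 1.081 + 1.3475 + 0.9702 + 0.1158 = 4.4946
Σ x·lx·mx = 11.6444; T = 11.6444/4.4946 = 2.59075…
r ≈ ln(R0)/T = ln(4.4946)/2.59075… = 0.58009… → 0.580

0.580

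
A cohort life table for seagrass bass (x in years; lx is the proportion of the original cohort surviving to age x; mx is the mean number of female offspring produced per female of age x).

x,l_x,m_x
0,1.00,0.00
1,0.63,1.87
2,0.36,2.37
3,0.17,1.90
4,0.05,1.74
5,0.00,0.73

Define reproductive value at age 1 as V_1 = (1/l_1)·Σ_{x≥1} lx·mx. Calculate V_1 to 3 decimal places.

3.875

lx·mx for x ≥ 1: 1.1781, 0.8532, 0.323, 0.087, 0 → sum = 2.4413
V_1 = 2.4413 / l_1 = 2.4413 / 0.63 = 3.875079… → 3.875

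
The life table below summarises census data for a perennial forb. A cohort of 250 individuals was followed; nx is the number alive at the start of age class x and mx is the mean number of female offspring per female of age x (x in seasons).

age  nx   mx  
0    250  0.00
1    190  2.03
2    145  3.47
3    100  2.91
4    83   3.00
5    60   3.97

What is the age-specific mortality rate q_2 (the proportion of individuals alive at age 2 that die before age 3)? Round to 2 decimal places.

lx = nx/n0 = nx/250: 1, 0.76, 0.58, 0.4, 0.332, 0.24
q_2 = (l_2 − l_3) / l_2 = (0.58 − 0.4) / 0.58
     = 0.18 / 0.58 = 0.310345… → 0.31

0.31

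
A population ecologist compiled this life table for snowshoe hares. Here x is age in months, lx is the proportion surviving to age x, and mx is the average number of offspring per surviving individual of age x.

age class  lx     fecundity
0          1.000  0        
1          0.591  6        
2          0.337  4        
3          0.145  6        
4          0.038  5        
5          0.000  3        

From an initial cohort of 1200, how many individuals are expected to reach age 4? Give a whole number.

46

Expected survivors = N0 · l_4 = 1200 × 0.038 = 45.6 → 46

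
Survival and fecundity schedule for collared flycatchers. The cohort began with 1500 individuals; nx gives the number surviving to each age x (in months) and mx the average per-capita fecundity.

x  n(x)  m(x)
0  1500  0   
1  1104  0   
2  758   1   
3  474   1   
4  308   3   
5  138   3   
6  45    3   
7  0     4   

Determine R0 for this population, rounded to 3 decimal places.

1.803

lx = nx/n0 = nx/1500: 1, 0.736, 0.50533…, 0.316, 0.20533…, 0.092, 0.03, 0
lx·mx by age: 0, 0, 0.505333…, 0.316, 0.616…, 0.276, 0.09, 0
R0 = Σ lx·mx = 1.803333… → 1.803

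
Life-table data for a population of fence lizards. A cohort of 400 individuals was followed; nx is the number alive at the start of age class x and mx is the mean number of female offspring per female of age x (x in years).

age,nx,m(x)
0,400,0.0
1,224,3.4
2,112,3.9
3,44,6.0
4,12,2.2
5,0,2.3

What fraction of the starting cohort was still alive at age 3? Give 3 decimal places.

l_3 = n_3/n_0 = 44/400 = 0.11 → 0.110

0.110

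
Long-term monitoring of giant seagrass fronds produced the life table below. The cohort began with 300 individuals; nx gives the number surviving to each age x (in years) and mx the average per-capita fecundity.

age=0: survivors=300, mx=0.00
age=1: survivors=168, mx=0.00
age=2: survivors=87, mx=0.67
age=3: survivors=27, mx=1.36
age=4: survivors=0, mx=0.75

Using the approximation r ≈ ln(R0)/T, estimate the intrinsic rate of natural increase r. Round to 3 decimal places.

lx = nx/n0 = nx/300: 1, 0.56, 0.29, 0.09, 0
R0 = Σ lx·mx = 0 + 0 + 0.1943 + 0.1224 + 0 = 0.3167
Σ x·lx·mx = 0.7558; T = 0.7558/0.3167 = 2.38649…
r ≈ ln(R0)/T = ln(0.3167)/2.38649… = -0.4818… → -0.482

-0.482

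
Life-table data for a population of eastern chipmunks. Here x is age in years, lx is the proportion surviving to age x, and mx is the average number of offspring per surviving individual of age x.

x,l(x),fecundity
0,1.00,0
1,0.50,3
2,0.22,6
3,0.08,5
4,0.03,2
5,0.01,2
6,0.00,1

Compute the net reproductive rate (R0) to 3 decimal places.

lx·mx by age: 0, 1.5, 1.32, 0.4, 0.06, 0.02, 0
R0 = Σ lx·mx = 3.3 → 3.300

3.300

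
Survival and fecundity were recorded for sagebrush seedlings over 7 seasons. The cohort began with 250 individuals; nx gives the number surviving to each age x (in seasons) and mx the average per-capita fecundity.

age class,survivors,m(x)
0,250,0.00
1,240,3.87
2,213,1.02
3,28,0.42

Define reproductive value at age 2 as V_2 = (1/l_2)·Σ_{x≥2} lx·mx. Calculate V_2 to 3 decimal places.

1.075

lx = nx/n0 = nx/250: 1, 0.96, 0.852, 0.112
lx·mx for x ≥ 2: 0.86904, 0.04704 → sum = 0.91608
V_2 = 0.91608 / l_2 = 0.91608 / 0.852 = 1.075211… → 1.075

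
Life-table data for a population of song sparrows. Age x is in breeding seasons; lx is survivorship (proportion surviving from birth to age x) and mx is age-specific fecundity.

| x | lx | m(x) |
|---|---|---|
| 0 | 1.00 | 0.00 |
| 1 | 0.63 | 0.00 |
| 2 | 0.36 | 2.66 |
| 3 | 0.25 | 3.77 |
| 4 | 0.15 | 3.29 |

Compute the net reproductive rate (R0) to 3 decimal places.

2.394

lx·mx by age: 0, 0, 0.9576, 0.9425, 0.4935
R0 = Σ lx·mx = 2.3936 → 2.394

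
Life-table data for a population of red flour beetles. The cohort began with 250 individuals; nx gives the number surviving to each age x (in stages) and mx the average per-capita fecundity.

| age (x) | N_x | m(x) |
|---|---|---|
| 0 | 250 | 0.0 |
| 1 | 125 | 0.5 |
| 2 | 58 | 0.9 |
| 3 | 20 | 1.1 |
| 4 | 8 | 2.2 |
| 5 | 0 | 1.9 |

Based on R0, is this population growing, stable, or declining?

lx = nx/n0 = nx/250: 1, 0.5, 0.232, 0.08, 0.032, 0
R0 = Σ lx·mx = 0 + 0.25 + 0.2088 + 0.088 + 0.0704 + 0 = 0.6172
R0 < 1, so the population is declining.

declining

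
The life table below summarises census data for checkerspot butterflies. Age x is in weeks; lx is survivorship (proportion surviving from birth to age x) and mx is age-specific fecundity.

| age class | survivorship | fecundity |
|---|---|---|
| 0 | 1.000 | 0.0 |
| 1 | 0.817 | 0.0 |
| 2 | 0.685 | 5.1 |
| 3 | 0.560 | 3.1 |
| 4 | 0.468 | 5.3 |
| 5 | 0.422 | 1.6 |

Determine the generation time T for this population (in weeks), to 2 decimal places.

3.04

lx·mx: 0, 0, 3.4935, 1.736, 2.4804, 0.6752 → R0 = 8.3851
x·lx·mx: 0, 0, 6.987, 5.208, 9.9216, 3.376 → Σ = 25.4926
T = 25.4926 / 8.3851 = 3.040226… → 3.04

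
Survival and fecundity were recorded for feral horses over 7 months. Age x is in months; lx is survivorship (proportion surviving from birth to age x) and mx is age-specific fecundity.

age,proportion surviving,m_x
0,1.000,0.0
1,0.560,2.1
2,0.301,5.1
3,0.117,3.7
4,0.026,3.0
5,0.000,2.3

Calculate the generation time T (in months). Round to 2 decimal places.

1.82

lx·mx: 0, 1.176, 1.5351, 0.4329, 0.078, 0 → R0 = 3.222
x·lx·mx: 0, 1.176, 3.0702, 1.2987, 0.312, 0 → Σ = 5.8569
T = 5.8569 / 3.222 = 1.817784… → 1.82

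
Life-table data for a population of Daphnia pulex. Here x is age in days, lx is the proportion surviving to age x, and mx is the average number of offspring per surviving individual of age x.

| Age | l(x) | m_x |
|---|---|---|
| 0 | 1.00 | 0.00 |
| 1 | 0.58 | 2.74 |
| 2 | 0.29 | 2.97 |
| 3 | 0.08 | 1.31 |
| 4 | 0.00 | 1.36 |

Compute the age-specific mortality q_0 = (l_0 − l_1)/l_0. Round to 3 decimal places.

q_0 = (l_0 − l_1) / l_0 = (1 − 0.58) / 1
     = 0.42 / 1 = 0.42 → 0.420

0.420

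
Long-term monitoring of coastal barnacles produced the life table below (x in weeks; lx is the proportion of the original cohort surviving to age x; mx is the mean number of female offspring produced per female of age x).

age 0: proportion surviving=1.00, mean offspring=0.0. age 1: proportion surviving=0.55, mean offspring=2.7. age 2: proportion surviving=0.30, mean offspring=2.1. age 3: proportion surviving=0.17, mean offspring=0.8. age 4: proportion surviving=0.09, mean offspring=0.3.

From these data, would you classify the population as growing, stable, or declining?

R0 = Σ lx·mx = 0 + 1.485 + 0.63 + 0.136 + 0.027 = 2.278
R0 > 1, so the population is growing.

growing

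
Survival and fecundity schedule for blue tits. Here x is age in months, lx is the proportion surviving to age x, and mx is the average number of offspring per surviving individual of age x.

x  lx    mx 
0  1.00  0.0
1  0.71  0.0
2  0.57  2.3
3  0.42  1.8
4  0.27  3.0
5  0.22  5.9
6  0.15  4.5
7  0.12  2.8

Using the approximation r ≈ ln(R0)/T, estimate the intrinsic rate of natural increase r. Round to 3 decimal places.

0.406

R0 = Σ lx·mx = 0 + 0 + 1.311 + 0.756 + 0.81 + 1.298 + 0.675 + 0.336 = 5.186
Σ x·lx·mx = 21.022; T = 21.022/5.186 = 4.05361…
r ≈ ln(R0)/T = ln(5.186)/4.05361… = 0.40605… → 0.406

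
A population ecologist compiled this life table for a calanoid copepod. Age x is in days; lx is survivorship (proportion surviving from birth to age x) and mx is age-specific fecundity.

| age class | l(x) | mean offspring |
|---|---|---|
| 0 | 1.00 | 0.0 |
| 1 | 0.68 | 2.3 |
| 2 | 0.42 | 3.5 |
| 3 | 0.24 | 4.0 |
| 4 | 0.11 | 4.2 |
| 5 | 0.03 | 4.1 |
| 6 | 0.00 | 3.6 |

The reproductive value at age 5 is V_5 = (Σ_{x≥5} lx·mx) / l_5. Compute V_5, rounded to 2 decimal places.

4.10

lx·mx for x ≥ 5: 0.123, 0 → sum = 0.123
V_5 = 0.123 / l_5 = 0.123 / 0.03 = 4.1 → 4.10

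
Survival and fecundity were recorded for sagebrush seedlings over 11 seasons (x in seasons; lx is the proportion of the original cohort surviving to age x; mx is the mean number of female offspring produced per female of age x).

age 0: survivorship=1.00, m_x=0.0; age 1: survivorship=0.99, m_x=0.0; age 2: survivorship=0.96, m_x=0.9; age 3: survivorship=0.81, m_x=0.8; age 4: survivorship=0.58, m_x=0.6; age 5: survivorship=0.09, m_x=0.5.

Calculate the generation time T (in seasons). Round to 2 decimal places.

lx·mx: 0, 0, 0.864, 0.648, 0.348, 0.045 → R0 = 1.905
x·lx·mx: 0, 0, 1.728, 1.944, 1.392, 0.225 → Σ = 5.289
T = 5.289 / 1.905 = 2.776378… → 2.78

2.78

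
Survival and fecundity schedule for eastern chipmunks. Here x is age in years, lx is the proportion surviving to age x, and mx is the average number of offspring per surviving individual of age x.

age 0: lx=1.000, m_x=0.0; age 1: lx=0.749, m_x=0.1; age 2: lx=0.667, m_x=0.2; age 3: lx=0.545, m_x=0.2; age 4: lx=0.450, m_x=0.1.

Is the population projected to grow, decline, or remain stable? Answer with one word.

declining

R0 = Σ lx·mx = 0 + 0.0749 + 0.1334 + 0.109 + 0.045 = 0.3623
R0 < 1, so the population is declining.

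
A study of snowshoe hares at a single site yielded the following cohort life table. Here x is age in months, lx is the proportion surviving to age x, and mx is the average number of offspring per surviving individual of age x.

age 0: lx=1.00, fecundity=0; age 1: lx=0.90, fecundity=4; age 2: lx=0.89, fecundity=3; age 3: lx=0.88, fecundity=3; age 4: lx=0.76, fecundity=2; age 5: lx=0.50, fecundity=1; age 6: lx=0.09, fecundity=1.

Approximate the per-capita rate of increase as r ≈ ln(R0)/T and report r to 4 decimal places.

1.0179

R0 = Σ lx·mx = 0 + 3.6 + 2.67 + 2.64 + 1.52 + 0.5 + 0.09 = 11.02
Σ x·lx·mx = 25.98; T = 25.98/11.02 = 2.35753…
r ≈ ln(R0)/T = ln(11.02)/2.35753… = 1.017892… → 1.0179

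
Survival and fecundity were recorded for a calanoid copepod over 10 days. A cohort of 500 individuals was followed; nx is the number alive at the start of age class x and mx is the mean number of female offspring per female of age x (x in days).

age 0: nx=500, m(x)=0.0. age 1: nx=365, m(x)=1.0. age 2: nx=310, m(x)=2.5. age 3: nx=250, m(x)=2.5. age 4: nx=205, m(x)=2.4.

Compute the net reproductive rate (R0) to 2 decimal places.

lx = nx/n0 = nx/500: 1, 0.73, 0.62, 0.5, 0.41
lx·mx by age: 0, 0.73, 1.55, 1.25, 0.984
R0 = Σ lx·mx = 4.514 → 4.51

4.51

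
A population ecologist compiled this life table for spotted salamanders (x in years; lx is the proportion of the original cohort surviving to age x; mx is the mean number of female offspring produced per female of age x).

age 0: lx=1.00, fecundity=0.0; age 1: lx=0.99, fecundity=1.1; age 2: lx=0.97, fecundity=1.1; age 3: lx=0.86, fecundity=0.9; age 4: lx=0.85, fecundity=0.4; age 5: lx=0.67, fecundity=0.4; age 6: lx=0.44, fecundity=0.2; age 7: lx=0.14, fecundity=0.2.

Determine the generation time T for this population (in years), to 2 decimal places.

2.45

lx·mx: 0, 1.089, 1.067, 0.774, 0.34, 0.268, 0.088, 0.028 → R0 = 3.654
x·lx·mx: 0, 1.089, 2.134, 2.322, 1.36, 1.34, 0.528, 0.196 → Σ = 8.969
T = 8.969 / 3.654 = 2.45457… → 2.45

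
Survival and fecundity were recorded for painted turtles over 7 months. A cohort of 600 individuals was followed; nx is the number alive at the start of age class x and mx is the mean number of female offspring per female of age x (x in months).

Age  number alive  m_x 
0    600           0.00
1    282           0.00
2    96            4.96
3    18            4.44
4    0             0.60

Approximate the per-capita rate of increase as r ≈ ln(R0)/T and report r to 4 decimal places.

-0.0355

lx = nx/n0 = nx/600: 1, 0.47, 0.16, 0.03, 0
R0 = Σ lx·mx = 0 + 0 + 0.7936 + 0.1332 + 0 = 0.9268
Σ x·lx·mx = 1.9868; T = 1.9868/0.9268 = 2.14372…
r ≈ ln(R0)/T = ln(0.9268)/2.14372… = -0.035461… → -0.0355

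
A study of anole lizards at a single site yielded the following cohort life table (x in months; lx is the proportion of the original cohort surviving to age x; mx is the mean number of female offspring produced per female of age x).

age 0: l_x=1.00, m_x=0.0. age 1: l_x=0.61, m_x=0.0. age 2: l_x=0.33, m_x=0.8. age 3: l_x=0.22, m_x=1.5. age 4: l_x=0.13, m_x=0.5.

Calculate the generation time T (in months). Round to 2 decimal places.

lx·mx: 0, 0, 0.264, 0.33, 0.065 → R0 = 0.659
x·lx·mx: 0, 0, 0.528, 0.99, 0.26 → Σ = 1.778
T = 1.778 / 0.659 = 2.698027… → 2.70

2.70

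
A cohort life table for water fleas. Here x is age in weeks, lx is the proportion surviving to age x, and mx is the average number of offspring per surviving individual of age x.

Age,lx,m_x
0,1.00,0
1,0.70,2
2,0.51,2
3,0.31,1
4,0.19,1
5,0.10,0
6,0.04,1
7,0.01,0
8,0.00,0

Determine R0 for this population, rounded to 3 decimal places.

2.960

lx·mx by age: 0, 1.4, 1.02, 0.31, 0.19, 0, 0.04, 0, 0
R0 = Σ lx·mx = 2.96 → 2.960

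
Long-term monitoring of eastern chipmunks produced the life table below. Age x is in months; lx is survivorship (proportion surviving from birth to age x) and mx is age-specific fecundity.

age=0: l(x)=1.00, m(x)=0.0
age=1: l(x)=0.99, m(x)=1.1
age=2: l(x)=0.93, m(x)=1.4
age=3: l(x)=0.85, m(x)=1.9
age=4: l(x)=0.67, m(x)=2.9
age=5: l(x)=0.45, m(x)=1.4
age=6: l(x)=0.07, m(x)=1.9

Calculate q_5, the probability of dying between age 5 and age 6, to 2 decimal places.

0.84

q_5 = (l_5 − l_6) / l_5 = (0.45 − 0.07) / 0.45
     = 0.38 / 0.45 = 0.844444… → 0.84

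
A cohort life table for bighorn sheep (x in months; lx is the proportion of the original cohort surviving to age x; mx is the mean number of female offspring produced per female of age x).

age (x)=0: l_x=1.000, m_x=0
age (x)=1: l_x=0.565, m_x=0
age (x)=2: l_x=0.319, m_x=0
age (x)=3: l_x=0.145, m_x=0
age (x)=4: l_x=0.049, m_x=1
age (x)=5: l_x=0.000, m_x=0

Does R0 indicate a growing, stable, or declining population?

declining

R0 = Σ lx·mx = 0 + 0 + 0 + 0 + 0.049 + 0 = 0.049
R0 < 1, so the population is declining.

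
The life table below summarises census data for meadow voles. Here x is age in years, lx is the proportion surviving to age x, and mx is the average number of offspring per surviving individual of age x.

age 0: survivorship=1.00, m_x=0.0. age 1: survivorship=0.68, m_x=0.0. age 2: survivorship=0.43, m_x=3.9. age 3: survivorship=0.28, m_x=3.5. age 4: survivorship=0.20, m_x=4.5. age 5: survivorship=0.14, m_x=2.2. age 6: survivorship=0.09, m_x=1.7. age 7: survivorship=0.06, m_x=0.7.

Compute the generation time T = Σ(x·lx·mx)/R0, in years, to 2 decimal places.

3.11

lx·mx: 0, 0, 1.677, 0.98, 0.9, 0.308, 0.153, 0.042 → R0 = 4.06
x·lx·mx: 0, 0, 3.354, 2.94, 3.6, 1.54, 0.918, 0.294 → Σ = 12.646
T = 12.646 / 4.06 = 3.114778… → 3.11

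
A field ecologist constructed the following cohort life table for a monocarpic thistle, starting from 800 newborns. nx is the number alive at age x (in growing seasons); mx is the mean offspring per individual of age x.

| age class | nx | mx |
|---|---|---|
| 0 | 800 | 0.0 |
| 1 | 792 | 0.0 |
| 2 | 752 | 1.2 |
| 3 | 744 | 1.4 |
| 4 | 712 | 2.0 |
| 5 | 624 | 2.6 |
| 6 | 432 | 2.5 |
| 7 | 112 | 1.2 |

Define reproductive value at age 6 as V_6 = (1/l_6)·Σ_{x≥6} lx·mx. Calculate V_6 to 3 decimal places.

lx = nx/n0 = nx/800: 1, 0.99, 0.94, 0.93, 0.89, 0.78, 0.54, 0.14
lx·mx for x ≥ 6: 1.35, 0.168 → sum = 1.518
V_6 = 1.518 / l_6 = 1.518 / 0.54 = 2.811111… → 2.811

2.811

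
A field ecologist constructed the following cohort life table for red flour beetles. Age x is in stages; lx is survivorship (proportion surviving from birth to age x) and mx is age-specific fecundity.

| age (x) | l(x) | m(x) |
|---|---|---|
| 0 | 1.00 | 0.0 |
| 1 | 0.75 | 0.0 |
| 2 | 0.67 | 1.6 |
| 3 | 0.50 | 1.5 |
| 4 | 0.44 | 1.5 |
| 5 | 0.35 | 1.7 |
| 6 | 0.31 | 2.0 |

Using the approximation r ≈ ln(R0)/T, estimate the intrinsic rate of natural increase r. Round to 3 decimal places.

R0 = Σ lx·mx = 0 + 0 + 1.072 + 0.75 + 0.66 + 0.595 + 0.62 = 3.697
Σ x·lx·mx = 13.729; T = 13.729/3.697 = 3.71355…
r ≈ ln(R0)/T = ln(3.697)/3.71355… = 0.35209… → 0.352

0.352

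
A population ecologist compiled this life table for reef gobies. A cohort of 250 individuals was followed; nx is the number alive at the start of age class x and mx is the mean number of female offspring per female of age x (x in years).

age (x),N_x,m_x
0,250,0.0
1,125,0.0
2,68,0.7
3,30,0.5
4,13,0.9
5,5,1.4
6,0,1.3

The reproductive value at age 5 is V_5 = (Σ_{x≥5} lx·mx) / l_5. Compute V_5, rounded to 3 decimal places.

1.400

lx = nx/n0 = nx/250: 1, 0.5, 0.272, 0.12, 0.052, 0.02, 0
lx·mx for x ≥ 5: 0.028, 0 → sum = 0.028
V_5 = 0.028 / l_5 = 0.028 / 0.02 = 1.4 → 1.400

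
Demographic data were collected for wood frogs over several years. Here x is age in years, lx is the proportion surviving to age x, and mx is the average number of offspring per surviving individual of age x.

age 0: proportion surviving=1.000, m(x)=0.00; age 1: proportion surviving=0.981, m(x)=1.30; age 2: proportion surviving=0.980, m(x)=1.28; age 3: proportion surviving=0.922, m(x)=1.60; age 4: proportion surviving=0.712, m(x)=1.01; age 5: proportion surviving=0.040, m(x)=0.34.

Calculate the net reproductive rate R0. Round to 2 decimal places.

4.74

lx·mx by age: 0, 1.2753, 1.2544, 1.4752, 0.71912, 0.0136
R0 = Σ lx·mx = 4.73762 → 4.74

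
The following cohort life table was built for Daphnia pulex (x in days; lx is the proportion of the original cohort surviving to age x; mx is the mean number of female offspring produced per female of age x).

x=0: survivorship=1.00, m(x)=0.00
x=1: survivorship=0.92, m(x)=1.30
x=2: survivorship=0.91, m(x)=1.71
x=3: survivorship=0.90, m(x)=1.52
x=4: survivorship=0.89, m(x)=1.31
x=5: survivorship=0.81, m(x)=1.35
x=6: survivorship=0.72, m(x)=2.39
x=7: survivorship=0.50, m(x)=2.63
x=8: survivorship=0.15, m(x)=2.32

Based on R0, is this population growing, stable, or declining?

R0 = Σ lx·mx = 0 + 1.196 + 1.5561 + 1.368 + 1.1659 + 1.0935 + 1.7208 + 1.315 + 0.348 = 9.7633
R0 > 1, so the population is growing.

growing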